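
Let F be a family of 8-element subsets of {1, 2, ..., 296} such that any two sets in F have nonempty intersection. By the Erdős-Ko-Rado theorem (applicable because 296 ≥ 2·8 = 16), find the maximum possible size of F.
max |F| = C(295, 7) = 35906916468745

Erdős-Ko-Rado (1961): when n ≥ 2k, max |F| = C(n−1, k−1). The bound is attained by the star {A : i ∈ A} for any fixed i ∈ [n]. Here C(296−1, 8−1) = C(295, 7) = 35906916468745.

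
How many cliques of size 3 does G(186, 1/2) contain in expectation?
E[# K_3] = C(186, 3) · (1/2)^C(3, 2) = 1055240 / 2^3 = 131905

For each 3-subset S of vertices (there are C(186, 3) = 1055240 such S), let X_S = 1 if S induces a K_3 (all C(3, 2) = 3 edges present). Then P(X_S = 1) = (1/2)^3 = 1/8. By linearity of expectation, E[# K_3] = C(186, 3) · (1/2)^3 = 1055240 / 8 = 131905.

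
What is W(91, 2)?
W(91, 2) = 91 + 1 = 92

A 2-term AP is any pair of integers, so a monochromatic 2-AP exists iff some colour is used at least twice. With 91 colours, the colouring i ↦ i on {1, ..., 91} uses each colour once, avoiding any monochromatic pair, so W(91, 2) > 91. For {1, ..., 92}, pigeonhole forces two integers of the same colour, which form a monochromatic 2-AP. Hence W(91, 2) = 92.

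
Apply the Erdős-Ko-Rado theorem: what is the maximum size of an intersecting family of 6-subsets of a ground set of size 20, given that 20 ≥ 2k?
max |F| = C(19, 5) = 11628

Erdős-Ko-Rado (1961): when n ≥ 2k, max |F| = C(n−1, k−1). The bound is attained by the star {A : i ∈ A} for any fixed i ∈ [n]. Here C(20−1, 6−1) = C(19, 5) = 11628.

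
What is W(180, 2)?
W(180, 2) = 180 + 1 = 181

A 2-term AP is any pair of integers, so a monochromatic 2-AP exists iff some colour is used at least twice. With 180 colours, the colouring i ↦ i on {1, ..., 180} uses each colour once, avoiding any monochromatic pair, so W(180, 2) > 180. For {1, ..., 181}, pigeonhole forces two integers of the same colour, which form a monochromatic 2-AP. Hence W(180, 2) = 181.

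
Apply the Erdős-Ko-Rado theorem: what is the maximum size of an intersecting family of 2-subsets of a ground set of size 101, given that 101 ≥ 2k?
max |F| = C(100, 1) = 100

Erdős-Ko-Rado (1961): when n ≥ 2k, max |F| = C(n−1, k−1). The bound is attained by the star {A : i ∈ A} for any fixed i ∈ [n]. Here C(101−1, 2−1) = C(100, 1) = 100.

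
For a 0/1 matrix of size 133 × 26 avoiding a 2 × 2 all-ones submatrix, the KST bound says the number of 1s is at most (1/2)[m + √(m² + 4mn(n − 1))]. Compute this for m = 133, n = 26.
z(133, 26; 2, 2) ≤ (1/2)[133 + √(133² + 4·133·26·25)] = (1/2)[133 + √363489] = 367.9502

Kővári–Sós–Turán: let r_1, ..., r_133 be the row sums and z = Σ r_i the total number of 1s. Each pair of columns can share at most one row with both entries 1 (else a 2×2 all-ones block appears), so Σ_i C(r_i, 2) ≤ C(26, 2) = 325. By convexity Σ_i C(r_i, 2) ≥ 133·C(z/133, 2) = z(z − 133)/(2·133), giving z² − 133z − 133·26·25 ≤ 0 and hence z ≤ (1/2)[133 + √(17689 + 4·86450)] = (1/2)[133 + √363489] ≈ (1/2)(133 + 602.9005) = 367.9502.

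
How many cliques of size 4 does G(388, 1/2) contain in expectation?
E[# K_4] = C(388, 4) · (1/2)^C(4, 2) = 929778465 / 2^6 = 14527788.515625

For each 4-subset S of vertices (there are C(388, 4) = 929778465 such S), let X_S = 1 if S induces a K_4 (all C(4, 2) = 6 edges present). Then P(X_S = 1) = (1/2)^6 = 1/64. By linearity of expectation, E[# K_4] = C(388, 4) · (1/2)^6 = 929778465 / 64 = 14527788.515625.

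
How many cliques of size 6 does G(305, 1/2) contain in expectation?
E[# K_6] = C(305, 6) · (1/2)^C(6, 2) = 1064089721800 / 2^15 = 133011215225/4096 ≈ 32473441.217041

For each 6-subset S of vertices (there are C(305, 6) = 1064089721800 such S), let X_S = 1 if S induces a K_6 (all C(6, 2) = 15 edges present). Then P(X_S = 1) = (1/2)^15 = 1/32768. By linearity of expectation, E[# K_6] = C(305, 6) · (1/2)^15 = 1064089721800 / 32768 = 133011215225/4096 ≈ 32473441.217041.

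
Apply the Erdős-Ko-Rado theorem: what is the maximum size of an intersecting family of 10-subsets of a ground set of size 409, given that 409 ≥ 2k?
max |F| = C(408, 9) = 789931485515343600

Erdős-Ko-Rado (1961): when n ≥ 2k, max |F| = C(n−1, k−1). The bound is attained by the star {A : i ∈ A} for any fixed i ∈ [n]. Here C(409−1, 10−1) = C(408, 9) = 789931485515343600.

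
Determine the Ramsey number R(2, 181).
R(2, 181) = 181

R(2, k) = k for all k ≥ 2: in a 2-colouring of K_k, either some edge is red (a red K_2) or all edges are blue (a blue K_k). And K_{180} coloured all-blue has no blue K_181, so R(2, 181) > 180. Hence R(2, 181) = 181.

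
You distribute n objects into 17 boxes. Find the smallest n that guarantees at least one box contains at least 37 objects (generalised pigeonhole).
n = (37 − 1)·17 + 1 = 613

By the generalised pigeonhole principle, to guarantee some box contains ≥ r objects we need more than (r − 1) · k objects total. Threshold: n = (r − 1) · k + 1. With r = 37 and k = 17: n = 36 · 17 + 1 = 612 + 1 = 613. For n = 612 = 36 · 17, we can put exactly 36 objects in every box, avoiding 37 in any single one — so 613 is tight.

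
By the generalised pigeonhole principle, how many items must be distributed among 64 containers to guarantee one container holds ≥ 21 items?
n = (21 − 1)·64 + 1 = 1281

By the generalised pigeonhole principle, to guarantee some box contains ≥ r objects we need more than (r − 1) · k objects total. Threshold: n = (r − 1) · k + 1. With r = 21 and k = 64: n = 20 · 64 + 1 = 1280 + 1 = 1281. For n = 1280 = 20 · 64, we can put exactly 20 objects in every box, avoiding 21 in any single one — so 1281 is tight.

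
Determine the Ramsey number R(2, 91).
R(2, 91) = 91

R(2, k) = k for all k ≥ 2: in a 2-colouring of K_k, either some edge is red (a red K_2) or all edges are blue (a blue K_k). And K_{90} coloured all-blue has no blue K_91, so R(2, 91) > 90. Hence R(2, 91) = 91.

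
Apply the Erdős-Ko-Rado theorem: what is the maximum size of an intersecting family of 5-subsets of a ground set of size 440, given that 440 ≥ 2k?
max |F| = C(439, 4) = 1526494751

Erdős-Ko-Rado (1961): when n ≥ 2k, max |F| = C(n−1, k−1). The bound is attained by the star {A : i ∈ A} for any fixed i ∈ [n]. Here C(440−1, 5−1) = C(439, 4) = 1526494751.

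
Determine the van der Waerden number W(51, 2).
W(51, 2) = 51 + 1 = 52

A 2-term AP is any pair of integers, so a monochromatic 2-AP exists iff some colour is used at least twice. With 51 colours, the colouring i ↦ i on {1, ..., 51} uses each colour once, avoiding any monochromatic pair, so W(51, 2) > 51. For {1, ..., 52}, pigeonhole forces two integers of the same colour, which form a monochromatic 2-AP. Hence W(51, 2) = 52.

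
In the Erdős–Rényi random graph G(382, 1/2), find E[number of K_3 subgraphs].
E[# K_3] = C(382, 3) · (1/2)^C(3, 2) = 9217660 / 2^3 = 2304415/2 = 1152207.5

For each 3-subset S of vertices (there are C(382, 3) = 9217660 such S), let X_S = 1 if S induces a K_3 (all C(3, 2) = 3 edges present). Then P(X_S = 1) = (1/2)^3 = 1/8. By linearity of expectation, E[# K_3] = C(382, 3) · (1/2)^3 = 9217660 / 8 = 2304415/2 = 1152207.5.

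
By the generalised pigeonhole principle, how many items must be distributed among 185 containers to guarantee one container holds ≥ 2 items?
n = (2 − 1)·185 + 1 = 186

By the generalised pigeonhole principle, to guarantee some box contains ≥ r objects we need more than (r − 1) · k objects total. Threshold: n = (r − 1) · k + 1. With r = 2 and k = 185: n = 1 · 185 + 1 = 185 + 1 = 186. For n = 185 = 1 · 185, we can put exactly 1 objects in every box, avoiding 2 in any single one — so 186 is tight.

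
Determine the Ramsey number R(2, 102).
R(2, 102) = 102

R(2, k) = k for all k ≥ 2: in a 2-colouring of K_k, either some edge is red (a red K_2) or all edges are blue (a blue K_k). And K_{101} coloured all-blue has no blue K_102, so R(2, 102) > 101. Hence R(2, 102) = 102.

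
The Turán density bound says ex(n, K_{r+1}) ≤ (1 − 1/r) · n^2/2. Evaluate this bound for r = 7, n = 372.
Turán density bound = (6/7) · 372^2/2 = 415152/7 ≈ 59307.4286

Turán's theorem: ex(n, K_{r+1}) is achieved by the complete r-partite Turán graph T(n, r) with parts as balanced as possible, and is at most (1 − 1/r) · n^2/2. For r = 7, n = 372: the density bound is (6/7) · 138384/2 = 415152/7 ≈ 59307.4286. The integer-valued extremum is e(T(372, 7)) = 59307, which is strictly less than the density bound 415152/7 since 7 ∤ 372 (the parts of T(372, 7) cannot all be equal).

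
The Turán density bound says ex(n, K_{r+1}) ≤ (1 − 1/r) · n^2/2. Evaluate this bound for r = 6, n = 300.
Turán density bound = (5/6) · 300^2/2 = 37500

Turán's theorem: ex(n, K_{r+1}) is achieved by the complete r-partite Turán graph T(n, r) with parts as balanced as possible, and is at most (1 − 1/r) · n^2/2. For r = 6, n = 300: the density bound is (5/6) · 90000/2 = 37500. Since 6 ∣ 300, the Turán graph T(300, 6) has parts of equal size 50, and its edge count e(T(300, 6)) = 37500 attains the density bound exactly.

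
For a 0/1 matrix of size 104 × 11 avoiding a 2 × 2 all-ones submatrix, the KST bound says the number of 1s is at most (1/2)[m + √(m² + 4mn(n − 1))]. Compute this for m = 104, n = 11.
z(104, 11; 2, 2) ≤ (1/2)[104 + √(104² + 4·104·11·10)] = (1/2)[104 + √56576] = 170.9285

Kővári–Sós–Turán: let r_1, ..., r_104 be the row sums and z = Σ r_i the total number of 1s. Each pair of columns can share at most one row with both entries 1 (else a 2×2 all-ones block appears), so Σ_i C(r_i, 2) ≤ C(11, 2) = 55. By convexity Σ_i C(r_i, 2) ≥ 104·C(z/104, 2) = z(z − 104)/(2·104), giving z² − 104z − 104·11·10 ≤ 0 and hence z ≤ (1/2)[104 + √(10816 + 4·11440)] = (1/2)[104 + √56576] ≈ (1/2)(104 + 237.8571) = 170.9285.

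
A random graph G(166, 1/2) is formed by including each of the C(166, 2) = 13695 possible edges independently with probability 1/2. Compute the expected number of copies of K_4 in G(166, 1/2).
E[# K_4] = C(166, 4) · (1/2)^C(4, 2) = 30507895 / 2^6 = 476685.859375

For each 4-subset S of vertices (there are C(166, 4) = 30507895 such S), let X_S = 1 if S induces a K_4 (all C(4, 2) = 6 edges present). Then P(X_S = 1) = (1/2)^6 = 1/64. By linearity of expectation, E[# K_4] = C(166, 4) · (1/2)^6 = 30507895 / 64 = 476685.859375.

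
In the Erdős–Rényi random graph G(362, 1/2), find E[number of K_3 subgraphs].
E[# K_3] = C(362, 3) · (1/2)^C(3, 2) = 7840920 / 2^3 = 980115

For each 3-subset S of vertices (there are C(362, 3) = 7840920 such S), let X_S = 1 if S induces a K_3 (all C(3, 2) = 3 edges present). Then P(X_S = 1) = (1/2)^3 = 1/8. By linearity of expectation, E[# K_3] = C(362, 3) · (1/2)^3 = 7840920 / 8 = 980115.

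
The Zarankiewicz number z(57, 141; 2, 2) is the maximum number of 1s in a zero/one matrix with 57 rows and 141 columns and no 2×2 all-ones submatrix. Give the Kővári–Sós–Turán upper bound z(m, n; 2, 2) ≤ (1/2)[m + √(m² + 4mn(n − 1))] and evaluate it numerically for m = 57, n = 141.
z(57, 141; 2, 2) ≤ (1/2)[57 + √(57² + 4·57·141·140)] = (1/2)[57 + √4503969] = 1089.6278

Kővári–Sós–Turán: let r_1, ..., r_57 be the row sums and z = Σ r_i the total number of 1s. Each pair of columns can share at most one row with both entries 1 (else a 2×2 all-ones block appears), so Σ_i C(r_i, 2) ≤ C(141, 2) = 9870. By convexity Σ_i C(r_i, 2) ≥ 57·C(z/57, 2) = z(z − 57)/(2·57), giving z² − 57z − 57·141·140 ≤ 0 and hence z ≤ (1/2)[57 + √(3249 + 4·1125180)] = (1/2)[57 + √4503969] ≈ (1/2)(57 + 2122.2556) = 1089.6278.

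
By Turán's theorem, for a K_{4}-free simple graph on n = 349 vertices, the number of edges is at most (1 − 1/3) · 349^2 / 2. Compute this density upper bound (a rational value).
Turán density bound = (2/3) · 349^2/2 = 121801/3 ≈ 40600.3333

Turán's theorem: ex(n, K_{r+1}) is achieved by the complete r-partite Turán graph T(n, r) with parts as balanced as possible, and is at most (1 − 1/r) · n^2/2. For r = 3, n = 349: the density bound is (2/3) · 121801/2 = 121801/3 ≈ 40600.3333. The integer-valued extremum is e(T(349, 3)) = 40600, which is strictly less than the density bound 121801/3 since 3 ∤ 349 (the parts of T(349, 3) cannot all be equal).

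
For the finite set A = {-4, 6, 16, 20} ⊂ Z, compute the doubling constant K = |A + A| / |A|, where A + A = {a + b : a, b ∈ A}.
K = |A + A| / |A| = 9/4

Enumerate A + A = {a + b : a, b ∈ A}. With |A| = 4, there are |A|^2 = 16 ordered sum pairs; collecting distinct values, A + A = {-8, 2, 12, 16, 22, 26, 32, 36, 40}, so |A + A| = 9. Thus K = 9/4. For comparison, the minimum possible |A + A| over all 4-element sets is 2·4 − 1 = 7 (so min K = 7/4), attained only by arithmetic progressions.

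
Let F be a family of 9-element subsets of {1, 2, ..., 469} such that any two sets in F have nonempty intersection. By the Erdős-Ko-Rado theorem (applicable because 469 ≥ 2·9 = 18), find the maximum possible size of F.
max |F| = C(468, 8) = 53743129524325098

The Erdős-Ko-Rado theorem states: for n ≥ 2k, an intersecting family of k-subsets of an n-element set has size at most C(n − 1, k − 1), with equality for 'star' families {A ⊆ [n] : |A| = k, i ∈ A} (fix an element i). For n = 469, k = 9: C(468, 8) = 53743129524325098.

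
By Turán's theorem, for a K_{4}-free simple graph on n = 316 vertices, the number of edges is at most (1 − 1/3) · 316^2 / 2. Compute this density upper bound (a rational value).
Turán density bound = (2/3) · 316^2/2 = 99856/3 ≈ 33285.3333

Turán's theorem: ex(n, K_{r+1}) is achieved by the complete r-partite Turán graph T(n, r) with parts as balanced as possible, and is at most (1 − 1/r) · n^2/2. For r = 3, n = 316: the density bound is (2/3) · 99856/2 = 99856/3 ≈ 33285.3333. The integer-valued extremum is e(T(316, 3)) = 33285, which is strictly less than the density bound 99856/3 since 3 ∤ 316 (the parts of T(316, 3) cannot all be equal).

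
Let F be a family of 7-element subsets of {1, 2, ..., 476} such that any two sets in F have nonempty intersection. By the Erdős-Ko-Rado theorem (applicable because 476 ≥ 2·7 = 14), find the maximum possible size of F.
max |F| = C(475, 6) = 15454727762650

Erdős-Ko-Rado (1961): when n ≥ 2k, max |F| = C(n−1, k−1). The bound is attained by the star {A : i ∈ A} for any fixed i ∈ [n]. Here C(476−1, 7−1) = C(475, 6) = 15454727762650.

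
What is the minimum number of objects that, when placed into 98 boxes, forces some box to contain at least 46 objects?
n = (46 − 1)·98 + 1 = 4411

By the generalised pigeonhole principle, to guarantee some box contains ≥ r objects we need more than (r − 1) · k objects total. Threshold: n = (r − 1) · k + 1. With r = 46 and k = 98: n = 45 · 98 + 1 = 4410 + 1 = 4411. For n = 4410 = 45 · 98, we can put exactly 45 objects in every box, avoiding 46 in any single one — so 4411 is tight.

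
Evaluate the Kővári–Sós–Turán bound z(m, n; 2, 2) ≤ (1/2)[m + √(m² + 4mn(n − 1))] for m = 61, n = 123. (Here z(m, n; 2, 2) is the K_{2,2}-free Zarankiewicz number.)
z(61, 123; 2, 2) ≤ (1/2)[61 + √(61² + 4·61·123·122)] = (1/2)[61 + √3665185] = 987.7336

Kővári–Sós–Turán: let r_1, ..., r_61 be the row sums and z = Σ r_i the total number of 1s. Each pair of columns can share at most one row with both entries 1 (else a 2×2 all-ones block appears), so Σ_i C(r_i, 2) ≤ C(123, 2) = 7503. By convexity Σ_i C(r_i, 2) ≥ 61·C(z/61, 2) = z(z − 61)/(2·61), giving z² − 61z − 61·123·122 ≤ 0 and hence z ≤ (1/2)[61 + √(3721 + 4·915366)] = (1/2)[61 + √3665185] ≈ (1/2)(61 + 1914.4673) = 987.7336.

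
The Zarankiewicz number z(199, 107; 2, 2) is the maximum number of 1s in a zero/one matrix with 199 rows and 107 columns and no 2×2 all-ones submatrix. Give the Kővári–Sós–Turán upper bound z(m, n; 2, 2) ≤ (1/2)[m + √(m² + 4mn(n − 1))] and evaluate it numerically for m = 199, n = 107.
z(199, 107; 2, 2) ≤ (1/2)[199 + √(199² + 4·199·107·106)] = (1/2)[199 + √9067833] = 1605.1421

Kővári–Sós–Turán: let r_1, ..., r_199 be the row sums and z = Σ r_i the total number of 1s. Each pair of columns can share at most one row with both entries 1 (else a 2×2 all-ones block appears), so Σ_i C(r_i, 2) ≤ C(107, 2) = 5671. By convexity Σ_i C(r_i, 2) ≥ 199·C(z/199, 2) = z(z − 199)/(2·199), giving z² − 199z − 199·107·106 ≤ 0 and hence z ≤ (1/2)[199 + √(39601 + 4·2257058)] = (1/2)[199 + √9067833] ≈ (1/2)(199 + 3011.2843) = 1605.1421.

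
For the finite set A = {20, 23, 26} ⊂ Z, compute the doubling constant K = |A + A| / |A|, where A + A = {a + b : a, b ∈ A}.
K = |A + A| / |A| = 5/3

Enumerate A + A = {a + b : a, b ∈ A}. With |A| = 3, there are |A|^2 = 9 ordered sum pairs; collecting distinct values, A + A = {40, 43, 46, 49, 52}, so |A + A| = 5. Thus K = 5/3. Here |A + A| = 2|A| − 1 = 5, the minimum possible — so K = 5/3 is minimal, which holds iff A is an arithmetic progression.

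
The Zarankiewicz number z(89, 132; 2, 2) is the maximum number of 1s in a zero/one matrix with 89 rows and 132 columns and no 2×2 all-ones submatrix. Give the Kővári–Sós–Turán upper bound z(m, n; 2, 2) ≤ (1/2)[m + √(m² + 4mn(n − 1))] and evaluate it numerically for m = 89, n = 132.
z(89, 132; 2, 2) ≤ (1/2)[89 + √(89² + 4·89·132·131)] = (1/2)[89 + √6163873] = 1285.8574

Kővári–Sós–Turán: let r_1, ..., r_89 be the row sums and z = Σ r_i the total number of 1s. Each pair of columns can share at most one row with both entries 1 (else a 2×2 all-ones block appears), so Σ_i C(r_i, 2) ≤ C(132, 2) = 8646. By convexity Σ_i C(r_i, 2) ≥ 89·C(z/89, 2) = z(z − 89)/(2·89), giving z² − 89z − 89·132·131 ≤ 0 and hence z ≤ (1/2)[89 + √(7921 + 4·1538988)] = (1/2)[89 + √6163873] ≈ (1/2)(89 + 2482.7148) = 1285.8574.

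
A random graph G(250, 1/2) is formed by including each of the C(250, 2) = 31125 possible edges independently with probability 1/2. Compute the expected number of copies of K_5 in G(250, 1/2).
E[# K_5] = C(250, 5) · (1/2)^C(5, 2) = 7817031300 / 2^10 = 1954257825/256 ≈ 7633819.628906

For each 5-subset S of vertices (there are C(250, 5) = 7817031300 such S), let X_S = 1 if S induces a K_5 (all C(5, 2) = 10 edges present). Then P(X_S = 1) = (1/2)^10 = 1/1024. By linearity of expectation, E[# K_5] = C(250, 5) · (1/2)^10 = 7817031300 / 1024 = 1954257825/256 ≈ 7633819.628906.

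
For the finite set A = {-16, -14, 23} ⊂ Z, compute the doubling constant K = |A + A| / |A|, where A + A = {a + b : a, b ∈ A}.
K = |A + A| / |A| = 6/3 = 2

Enumerate A + A = {a + b : a, b ∈ A}. With |A| = 3, there are |A|^2 = 9 ordered sum pairs; collecting distinct values, A + A = {-32, -30, -28, 7, 9, 46}, so |A + A| = 6. Thus K = 6/3 = 2. For comparison, the minimum possible |A + A| over all 3-element sets is 2·3 − 1 = 5 (so min K = 5/3), attained only by arithmetic progressions.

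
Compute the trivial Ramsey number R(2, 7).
R(2, 7) = 7

R(2, k) = k for all k ≥ 2: in a 2-colouring of K_k, either some edge is red (a red K_2) or all edges are blue (a blue K_k). And K_{6} coloured all-blue has no blue K_7, so R(2, 7) > 6. Hence R(2, 7) = 7.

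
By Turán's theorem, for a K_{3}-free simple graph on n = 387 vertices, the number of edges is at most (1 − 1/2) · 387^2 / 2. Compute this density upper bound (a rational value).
Turán density bound = (1/2) · 387^2/2 = 149769/4 ≈ 37442.25

Turán's theorem: ex(n, K_{r+1}) is achieved by the complete r-partite Turán graph T(n, r) with parts as balanced as possible, and is at most (1 − 1/r) · n^2/2. For r = 2, n = 387: the density bound is (1/2) · 149769/2 = 149769/4 ≈ 37442.25. The integer-valued extremum is e(T(387, 2)) = 37442, which is strictly less than the density bound 149769/4 since 2 ∤ 387 (the parts of T(387, 2) cannot all be equal).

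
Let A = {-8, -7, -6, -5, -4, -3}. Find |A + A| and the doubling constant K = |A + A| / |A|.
K = |A + A| / |A| = 11/6

Enumerate A + A = {a + b : a, b ∈ A}. With |A| = 6, there are |A|^2 = 36 ordered sum pairs; collecting distinct values, A + A = {-16, -15, -14, -13, -12, -11, -10, -9, -8, -7, -6}, so |A + A| = 11. Thus K = 11/6. Here |A + A| = 2|A| − 1 = 11, the minimum possible — so K = 11/6 is minimal, which holds iff A is an arithmetic progression.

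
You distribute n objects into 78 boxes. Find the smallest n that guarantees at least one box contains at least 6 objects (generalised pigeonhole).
n = (6 − 1)·78 + 1 = 391

By the generalised pigeonhole principle, to guarantee some box contains ≥ r objects we need more than (r − 1) · k objects total. Threshold: n = (r − 1) · k + 1. With r = 6 and k = 78: n = 5 · 78 + 1 = 390 + 1 = 391. For n = 390 = 5 · 78, we can put exactly 5 objects in every box, avoiding 6 in any single one — so 391 is tight.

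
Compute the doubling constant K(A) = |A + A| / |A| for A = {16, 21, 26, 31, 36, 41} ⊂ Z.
K = |A + A| / |A| = 11/6

Enumerate A + A = {a + b : a, b ∈ A}. With |A| = 6, there are |A|^2 = 36 ordered sum pairs; collecting distinct values, A + A = {32, 37, 42, 47, 52, 57, 62, 67, 72, 77, 82}, so |A + A| = 11. Thus K = 11/6. Here |A + A| = 2|A| − 1 = 11, the minimum possible — so K = 11/6 is minimal, which holds iff A is an arithmetic progression.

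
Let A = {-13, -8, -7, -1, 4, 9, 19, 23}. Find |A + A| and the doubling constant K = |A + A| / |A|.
K = |A + A| / |A| = 31/8

Enumerate A + A = {a + b : a, b ∈ A}. With |A| = 8, there are |A|^2 = 64 ordered sum pairs; collecting distinct values, A + A = {-26, -21, -20, -16, -15, -14, -9, -8, -4, -3, -2, 1, 2, 3, 6, 8, 10, 11, 12, 13, 15, 16, 18, 22, 23, 27, 28, 32, 38, 42, 46}, so |A + A| = 31. Thus K = 31/8. For comparison, the minimum possible |A + A| over all 8-element sets is 2·8 − 1 = 15 (so min K = 15/8), attained only by arithmetic progressions.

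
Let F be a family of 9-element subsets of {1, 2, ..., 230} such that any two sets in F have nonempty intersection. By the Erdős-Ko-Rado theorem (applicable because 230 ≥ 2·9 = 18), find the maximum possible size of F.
max |F| = C(229, 8) = 165757228335180

The Erdős-Ko-Rado theorem states: for n ≥ 2k, an intersecting family of k-subsets of an n-element set has size at most C(n − 1, k − 1), with equality for 'star' families {A ⊆ [n] : |A| = k, i ∈ A} (fix an element i). For n = 230, k = 9: C(229, 8) = 165757228335180.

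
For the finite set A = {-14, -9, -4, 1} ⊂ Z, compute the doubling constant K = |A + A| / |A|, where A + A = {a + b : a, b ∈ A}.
K = |A + A| / |A| = 7/4

Enumerate A + A = {a + b : a, b ∈ A}. With |A| = 4, there are |A|^2 = 16 ordered sum pairs; collecting distinct values, A + A = {-28, -23, -18, -13, -8, -3, 2}, so |A + A| = 7. Thus K = 7/4. Here |A + A| = 2|A| − 1 = 7, the minimum possible — so K = 7/4 is minimal, which holds iff A is an arithmetic progression.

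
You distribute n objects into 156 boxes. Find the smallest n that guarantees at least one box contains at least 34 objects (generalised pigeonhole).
n = (34 − 1)·156 + 1 = 5149

By the generalised pigeonhole principle, to guarantee some box contains ≥ r objects we need more than (r − 1) · k objects total. Threshold: n = (r − 1) · k + 1. With r = 34 and k = 156: n = 33 · 156 + 1 = 5148 + 1 = 5149. For n = 5148 = 33 · 156, we can put exactly 33 objects in every box, avoiding 34 in any single one — so 5149 is tight.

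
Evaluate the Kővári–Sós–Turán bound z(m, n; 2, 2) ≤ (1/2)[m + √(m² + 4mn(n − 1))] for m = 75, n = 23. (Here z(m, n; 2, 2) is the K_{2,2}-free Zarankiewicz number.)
z(75, 23; 2, 2) ≤ (1/2)[75 + √(75² + 4·75·23·22)] = (1/2)[75 + √157425] = 235.8841

Kővári–Sós–Turán: let r_1, ..., r_75 be the row sums and z = Σ r_i the total number of 1s. Each pair of columns can share at most one row with both entries 1 (else a 2×2 all-ones block appears), so Σ_i C(r_i, 2) ≤ C(23, 2) = 253. By convexity Σ_i C(r_i, 2) ≥ 75·C(z/75, 2) = z(z − 75)/(2·75), giving z² − 75z − 75·23·22 ≤ 0 and hence z ≤ (1/2)[75 + √(5625 + 4·37950)] = (1/2)[75 + √157425] ≈ (1/2)(75 + 396.7682) = 235.8841.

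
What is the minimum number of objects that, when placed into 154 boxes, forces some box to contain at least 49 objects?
n = (49 − 1)·154 + 1 = 7393

By the generalised pigeonhole principle, to guarantee some box contains ≥ r objects we need more than (r − 1) · k objects total. Threshold: n = (r − 1) · k + 1. With r = 49 and k = 154: n = 48 · 154 + 1 = 7392 + 1 = 7393. For n = 7392 = 48 · 154, we can put exactly 48 objects in every box, avoiding 49 in any single one — so 7393 is tight.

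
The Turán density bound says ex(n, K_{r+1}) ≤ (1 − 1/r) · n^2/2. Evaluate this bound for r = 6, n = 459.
Turán density bound = (5/6) · 459^2/2 = 351135/4 ≈ 87783.75

Turán's theorem: ex(n, K_{r+1}) is achieved by the complete r-partite Turán graph T(n, r) with parts as balanced as possible, and is at most (1 − 1/r) · n^2/2. For r = 6, n = 459: the density bound is (5/6) · 210681/2 = 351135/4 ≈ 87783.75. The integer-valued extremum is e(T(459, 6)) = 87783, which is strictly less than the density bound 351135/4 since 6 ∤ 459 (the parts of T(459, 6) cannot all be equal).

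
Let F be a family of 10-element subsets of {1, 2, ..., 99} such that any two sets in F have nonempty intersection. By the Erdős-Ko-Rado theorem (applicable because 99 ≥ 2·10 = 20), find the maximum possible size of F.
max |F| = C(98, 9) = 1573664496040

The Erdős-Ko-Rado theorem states: for n ≥ 2k, an intersecting family of k-subsets of an n-element set has size at most C(n − 1, k − 1), with equality for 'star' families {A ⊆ [n] : |A| = k, i ∈ A} (fix an element i). For n = 99, k = 10: C(98, 9) = 1573664496040.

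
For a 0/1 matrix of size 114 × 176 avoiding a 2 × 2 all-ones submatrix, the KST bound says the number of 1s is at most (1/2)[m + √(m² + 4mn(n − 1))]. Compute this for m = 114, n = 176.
z(114, 176; 2, 2) ≤ (1/2)[114 + √(114² + 4·114·176·175)] = (1/2)[114 + √14057796] = 1931.6864

Kővári–Sós–Turán: let r_1, ..., r_114 be the row sums and z = Σ r_i the total number of 1s. Each pair of columns can share at most one row with both entries 1 (else a 2×2 all-ones block appears), so Σ_i C(r_i, 2) ≤ C(176, 2) = 15400. By convexity Σ_i C(r_i, 2) ≥ 114·C(z/114, 2) = z(z − 114)/(2·114), giving z² − 114z − 114·176·175 ≤ 0 and hence z ≤ (1/2)[114 + √(12996 + 4·3511200)] = (1/2)[114 + √14057796] ≈ (1/2)(114 + 3749.3727) = 1931.6864.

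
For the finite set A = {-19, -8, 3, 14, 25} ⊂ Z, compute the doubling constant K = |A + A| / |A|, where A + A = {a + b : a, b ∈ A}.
K = |A + A| / |A| = 9/5

Enumerate A + A = {a + b : a, b ∈ A}. With |A| = 5, there are |A|^2 = 25 ordered sum pairs; collecting distinct values, A + A = {-38, -27, -16, -5, 6, 17, 28, 39, 50}, so |A + A| = 9. Thus K = 9/5. Here |A + A| = 2|A| − 1 = 9, the minimum possible — so K = 9/5 is minimal, which holds iff A is an arithmetic progression.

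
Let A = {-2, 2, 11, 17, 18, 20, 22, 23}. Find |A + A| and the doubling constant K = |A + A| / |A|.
K = |A + A| / |A| = 31/8

Enumerate A + A = {a + b : a, b ∈ A}. With |A| = 8, there are |A|^2 = 64 ordered sum pairs; collecting distinct values, A + A = {-4, 0, 4, 9, 13, 15, 16, 18, 19, 20, 21, 22, 24, 25, 28, 29, 31, 33, 34, 35, 36, 37, 38, 39, 40, 41, 42, 43, 44, 45, 46}, so |A + A| = 31. Thus K = 31/8. For comparison, the minimum possible |A + A| over all 8-element sets is 2·8 − 1 = 15 (so min K = 15/8), attained only by arithmetic progressions.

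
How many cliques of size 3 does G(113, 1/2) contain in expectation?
E[# K_3] = C(113, 3) · (1/2)^C(3, 2) = 234136 / 2^3 = 29267

For each 3-subset S of vertices (there are C(113, 3) = 234136 such S), let X_S = 1 if S induces a K_3 (all C(3, 2) = 3 edges present). Then P(X_S = 1) = (1/2)^3 = 1/8. By linearity of expectation, E[# K_3] = C(113, 3) · (1/2)^3 = 234136 / 8 = 29267.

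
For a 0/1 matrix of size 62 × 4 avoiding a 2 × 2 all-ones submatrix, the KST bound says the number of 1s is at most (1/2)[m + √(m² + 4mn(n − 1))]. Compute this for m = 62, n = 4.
z(62, 4; 2, 2) ≤ (1/2)[62 + √(62² + 4·62·4·3)] = (1/2)[62 + √6820] = 72.2916

Kővári–Sós–Turán: let r_1, ..., r_62 be the row sums and z = Σ r_i the total number of 1s. Each pair of columns can share at most one row with both entries 1 (else a 2×2 all-ones block appears), so Σ_i C(r_i, 2) ≤ C(4, 2) = 6. By convexity Σ_i C(r_i, 2) ≥ 62·C(z/62, 2) = z(z − 62)/(2·62), giving z² − 62z − 62·4·3 ≤ 0 and hence z ≤ (1/2)[62 + √(3844 + 4·744)] = (1/2)[62 + √6820] ≈ (1/2)(62 + 82.5833) = 72.2916.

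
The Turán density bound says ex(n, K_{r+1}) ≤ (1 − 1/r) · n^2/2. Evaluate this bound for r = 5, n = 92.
Turán density bound = (4/5) · 92^2/2 = 16928/5 ≈ 3385.6

Turán's theorem: ex(n, K_{r+1}) is achieved by the complete r-partite Turán graph T(n, r) with parts as balanced as possible, and is at most (1 − 1/r) · n^2/2. For r = 5, n = 92: the density bound is (4/5) · 8464/2 = 16928/5 ≈ 3385.6. The integer-valued extremum is e(T(92, 5)) = 3385, which is strictly less than the density bound 16928/5 since 5 ∤ 92 (the parts of T(92, 5) cannot all be equal).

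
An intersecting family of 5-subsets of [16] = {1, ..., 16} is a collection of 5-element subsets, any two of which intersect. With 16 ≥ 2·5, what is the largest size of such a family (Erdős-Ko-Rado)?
max |F| = C(15, 4) = 1365

The Erdős-Ko-Rado theorem states: for n ≥ 2k, an intersecting family of k-subsets of an n-element set has size at most C(n − 1, k − 1), with equality for 'star' families {A ⊆ [n] : |A| = k, i ∈ A} (fix an element i). For n = 16, k = 5: C(15, 4) = 1365.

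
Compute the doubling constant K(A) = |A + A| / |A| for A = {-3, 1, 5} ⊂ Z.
K = |A + A| / |A| = 5/3

Enumerate A + A = {a + b : a, b ∈ A}. With |A| = 3, there are |A|^2 = 9 ordered sum pairs; collecting distinct values, A + A = {-6, -2, 2, 6, 10}, so |A + A| = 5. Thus K = 5/3. Here |A + A| = 2|A| − 1 = 5, the minimum possible — so K = 5/3 is minimal, which holds iff A is an arithmetic progression.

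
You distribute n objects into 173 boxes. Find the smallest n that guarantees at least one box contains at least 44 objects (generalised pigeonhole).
n = (44 − 1)·173 + 1 = 7440

By the generalised pigeonhole principle, to guarantee some box contains ≥ r objects we need more than (r − 1) · k objects total. Threshold: n = (r − 1) · k + 1. With r = 44 and k = 173: n = 43 · 173 + 1 = 7439 + 1 = 7440. For n = 7439 = 43 · 173, we can put exactly 43 objects in every box, avoiding 44 in any single one — so 7440 is tight.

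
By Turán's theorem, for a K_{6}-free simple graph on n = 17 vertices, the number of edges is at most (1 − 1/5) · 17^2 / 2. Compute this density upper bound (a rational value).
Turán density bound = (4/5) · 17^2/2 = 578/5 ≈ 115.6

Turán's theorem: ex(n, K_{r+1}) is achieved by the complete r-partite Turán graph T(n, r) with parts as balanced as possible, and is at most (1 − 1/r) · n^2/2. For r = 5, n = 17: the density bound is (4/5) · 289/2 = 578/5 ≈ 115.6. The integer-valued extremum is e(T(17, 5)) = 115, which is strictly less than the density bound 578/5 since 5 ∤ 17 (the parts of T(17, 5) cannot all be equal).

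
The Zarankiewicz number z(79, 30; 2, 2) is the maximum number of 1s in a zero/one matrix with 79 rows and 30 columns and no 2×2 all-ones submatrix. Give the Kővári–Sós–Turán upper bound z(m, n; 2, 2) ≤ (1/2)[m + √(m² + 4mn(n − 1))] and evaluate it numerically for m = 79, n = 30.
z(79, 30; 2, 2) ≤ (1/2)[79 + √(79² + 4·79·30·29)] = (1/2)[79 + √281161] = 304.6231

Kővári–Sós–Turán: let r_1, ..., r_79 be the row sums and z = Σ r_i the total number of 1s. Each pair of columns can share at most one row with both entries 1 (else a 2×2 all-ones block appears), so Σ_i C(r_i, 2) ≤ C(30, 2) = 435. By convexity Σ_i C(r_i, 2) ≥ 79·C(z/79, 2) = z(z − 79)/(2·79), giving z² − 79z − 79·30·29 ≤ 0 and hence z ≤ (1/2)[79 + √(6241 + 4·68730)] = (1/2)[79 + √281161] ≈ (1/2)(79 + 530.2462) = 304.6231.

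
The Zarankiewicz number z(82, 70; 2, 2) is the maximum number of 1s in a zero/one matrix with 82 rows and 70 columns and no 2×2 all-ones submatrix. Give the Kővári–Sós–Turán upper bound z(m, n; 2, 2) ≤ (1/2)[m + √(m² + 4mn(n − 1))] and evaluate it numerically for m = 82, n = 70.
z(82, 70; 2, 2) ≤ (1/2)[82 + √(82² + 4·82·70·69)] = (1/2)[82 + √1590964] = 671.6671

Kővári–Sós–Turán: let r_1, ..., r_82 be the row sums and z = Σ r_i the total number of 1s. Each pair of columns can share at most one row with both entries 1 (else a 2×2 all-ones block appears), so Σ_i C(r_i, 2) ≤ C(70, 2) = 2415. By convexity Σ_i C(r_i, 2) ≥ 82·C(z/82, 2) = z(z − 82)/(2·82), giving z² − 82z − 82·70·69 ≤ 0 and hence z ≤ (1/2)[82 + √(6724 + 4·396060)] = (1/2)[82 + √1590964] ≈ (1/2)(82 + 1261.3342) = 671.6671.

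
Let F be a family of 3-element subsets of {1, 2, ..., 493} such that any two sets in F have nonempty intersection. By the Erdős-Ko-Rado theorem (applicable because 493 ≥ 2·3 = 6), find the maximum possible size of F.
max |F| = C(492, 2) = 120786

The Erdős-Ko-Rado theorem states: for n ≥ 2k, an intersecting family of k-subsets of an n-element set has size at most C(n − 1, k − 1), with equality for 'star' families {A ⊆ [n] : |A| = k, i ∈ A} (fix an element i). For n = 493, k = 3: C(492, 2) = 120786.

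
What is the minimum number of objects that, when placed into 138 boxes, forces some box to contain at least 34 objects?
n = (34 − 1)·138 + 1 = 4555

By the generalised pigeonhole principle, to guarantee some box contains ≥ r objects we need more than (r − 1) · k objects total. Threshold: n = (r − 1) · k + 1. With r = 34 and k = 138: n = 33 · 138 + 1 = 4554 + 1 = 4555. For n = 4554 = 33 · 138, we can put exactly 33 objects in every box, avoiding 34 in any single one — so 4555 is tight.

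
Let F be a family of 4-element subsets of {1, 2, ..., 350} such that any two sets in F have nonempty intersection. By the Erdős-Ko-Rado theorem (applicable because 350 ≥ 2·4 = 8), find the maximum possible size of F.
max |F| = C(349, 3) = 7023974

Erdős-Ko-Rado (1961): when n ≥ 2k, max |F| = C(n−1, k−1). The bound is attained by the star {A : i ∈ A} for any fixed i ∈ [n]. Here C(350−1, 4−1) = C(349, 3) = 7023974.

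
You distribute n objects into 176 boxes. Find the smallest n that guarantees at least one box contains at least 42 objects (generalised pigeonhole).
n = (42 − 1)·176 + 1 = 7217

By the generalised pigeonhole principle, to guarantee some box contains ≥ r objects we need more than (r − 1) · k objects total. Threshold: n = (r − 1) · k + 1. With r = 42 and k = 176: n = 41 · 176 + 1 = 7216 + 1 = 7217. For n = 7216 = 41 · 176, we can put exactly 41 objects in every box, avoiding 42 in any single one — so 7217 is tight.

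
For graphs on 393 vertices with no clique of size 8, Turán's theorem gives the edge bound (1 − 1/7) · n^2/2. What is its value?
Turán density bound = (6/7) · 393^2/2 = 463347/7 ≈ 66192.4286

Turán's theorem: ex(n, K_{r+1}) is achieved by the complete r-partite Turán graph T(n, r) with parts as balanced as possible, and is at most (1 − 1/r) · n^2/2. For r = 7, n = 393: the density bound is (6/7) · 154449/2 = 463347/7 ≈ 66192.4286. The integer-valued extremum is e(T(393, 7)) = 66192, which is strictly less than the density bound 463347/7 since 7 ∤ 393 (the parts of T(393, 7) cannot all be equal).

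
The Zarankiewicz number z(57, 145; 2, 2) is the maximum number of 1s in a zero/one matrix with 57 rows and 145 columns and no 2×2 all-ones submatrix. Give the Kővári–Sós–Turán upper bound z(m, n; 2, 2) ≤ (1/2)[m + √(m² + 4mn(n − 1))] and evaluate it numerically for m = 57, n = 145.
z(57, 145; 2, 2) ≤ (1/2)[57 + √(57² + 4·57·145·144)] = (1/2)[57 + √4763889] = 1119.8168

Kővári–Sós–Turán: let r_1, ..., r_57 be the row sums and z = Σ r_i the total number of 1s. Each pair of columns can share at most one row with both entries 1 (else a 2×2 all-ones block appears), so Σ_i C(r_i, 2) ≤ C(145, 2) = 10440. By convexity Σ_i C(r_i, 2) ≥ 57·C(z/57, 2) = z(z − 57)/(2·57), giving z² − 57z − 57·145·144 ≤ 0 and hence z ≤ (1/2)[57 + √(3249 + 4·1190160)] = (1/2)[57 + √4763889] ≈ (1/2)(57 + 2182.6335) = 1119.8168.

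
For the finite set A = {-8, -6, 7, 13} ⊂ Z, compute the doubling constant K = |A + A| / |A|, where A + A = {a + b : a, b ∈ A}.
K = |A + A| / |A| = 10/4 = 5/2

Enumerate A + A = {a + b : a, b ∈ A}. With |A| = 4, there are |A|^2 = 16 ordered sum pairs; collecting distinct values, A + A = {-16, -14, -12, -1, 1, 5, 7, 14, 20, 26}, so |A + A| = 10. Thus K = 10/4 = 5/2. For comparison, the minimum possible |A + A| over all 4-element sets is 2·4 − 1 = 7 (so min K = 7/4), attained only by arithmetic progressions.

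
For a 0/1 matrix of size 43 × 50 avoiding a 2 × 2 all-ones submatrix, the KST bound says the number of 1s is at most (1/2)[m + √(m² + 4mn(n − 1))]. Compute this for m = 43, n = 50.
z(43, 50; 2, 2) ≤ (1/2)[43 + √(43² + 4·43·50·49)] = (1/2)[43 + √423249] = 346.7879

Kővári–Sós–Turán: let r_1, ..., r_43 be the row sums and z = Σ r_i the total number of 1s. Each pair of columns can share at most one row with both entries 1 (else a 2×2 all-ones block appears), so Σ_i C(r_i, 2) ≤ C(50, 2) = 1225. By convexity Σ_i C(r_i, 2) ≥ 43·C(z/43, 2) = z(z − 43)/(2·43), giving z² − 43z − 43·50·49 ≤ 0 and hence z ≤ (1/2)[43 + √(1849 + 4·105350)] = (1/2)[43 + √423249] ≈ (1/2)(43 + 650.5759) = 346.7879.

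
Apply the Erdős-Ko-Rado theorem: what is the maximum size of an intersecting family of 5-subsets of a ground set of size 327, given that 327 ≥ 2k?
max |F| = C(326, 4) = 461994975

The Erdős-Ko-Rado theorem states: for n ≥ 2k, an intersecting family of k-subsets of an n-element set has size at most C(n − 1, k − 1), with equality for 'star' families {A ⊆ [n] : |A| = k, i ∈ A} (fix an element i). For n = 327, k = 5: C(326, 4) = 461994975.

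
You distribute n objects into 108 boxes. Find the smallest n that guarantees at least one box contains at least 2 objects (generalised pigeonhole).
n = (2 − 1)·108 + 1 = 109

By the generalised pigeonhole principle, to guarantee some box contains ≥ r objects we need more than (r − 1) · k objects total. Threshold: n = (r − 1) · k + 1. With r = 2 and k = 108: n = 1 · 108 + 1 = 108 + 1 = 109. For n = 108 = 1 · 108, we can put exactly 1 objects in every box, avoiding 2 in any single one — so 109 is tight.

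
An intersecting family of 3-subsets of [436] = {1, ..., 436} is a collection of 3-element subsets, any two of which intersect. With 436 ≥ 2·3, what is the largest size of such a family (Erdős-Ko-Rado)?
max |F| = C(435, 2) = 94395

Erdős-Ko-Rado (1961): when n ≥ 2k, max |F| = C(n−1, k−1). The bound is attained by the star {A : i ∈ A} for any fixed i ∈ [n]. Here C(436−1, 3−1) = C(435, 2) = 94395.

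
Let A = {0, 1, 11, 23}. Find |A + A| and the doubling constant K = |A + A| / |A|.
K = |A + A| / |A| = 10/4 = 5/2

Enumerate A + A = {a + b : a, b ∈ A}. With |A| = 4, there are |A|^2 = 16 ordered sum pairs; collecting distinct values, A + A = {0, 1, 2, 11, 12, 22, 23, 24, 34, 46}, so |A + A| = 10. Thus K = 10/4 = 5/2. For comparison, the minimum possible |A + A| over all 4-element sets is 2·4 − 1 = 7 (so min K = 7/4), attained only by arithmetic progressions.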